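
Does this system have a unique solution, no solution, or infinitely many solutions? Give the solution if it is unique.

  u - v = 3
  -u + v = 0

Row-reduce:
R2 ← R2 + 1·R1.
Row 2 reduces to 0 = 3, a contradiction. The system is inconsistent.

no solution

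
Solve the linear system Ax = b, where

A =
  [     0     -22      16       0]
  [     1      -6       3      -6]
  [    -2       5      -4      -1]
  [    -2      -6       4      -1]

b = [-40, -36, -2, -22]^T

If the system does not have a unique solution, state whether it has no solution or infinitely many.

Row-reduce:
Swap R1 and R2.
R3 ← R3 + 2·R1.
R4 ← R4 + 2·R1.
R2 ← R2 / (-22).
R1 ← R1 + 6·R2.
R3 ← R3 + 7·R2.
R4 ← R4 + 18·R2.
R3 ← R3 / (-34/11).
R1 ← R1 + 15/11·R3.
R2 ← R2 + 8/11·R3.
R4 ← R4 + 34/11·R3.
Rank is 3 with 4 unknowns, leaving x_4 free.

infinitely many solutions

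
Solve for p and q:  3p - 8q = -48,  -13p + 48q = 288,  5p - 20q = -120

p = 0, q = 6

Row-reduce the augmented matrix:
R1 ← R1 / (3).
R2 ← R2 + 13·R1.
R3 ← R3 − 5·R1.
R2 ← R2 / (40/3).
R1 ← R1 + 8/3·R2.
R3 ← R3 + 20/3·R2.
R3 reduces to 0 = 0, so the extra equation is consistent.
Reading off the reduced rows gives p = 0, q = 6.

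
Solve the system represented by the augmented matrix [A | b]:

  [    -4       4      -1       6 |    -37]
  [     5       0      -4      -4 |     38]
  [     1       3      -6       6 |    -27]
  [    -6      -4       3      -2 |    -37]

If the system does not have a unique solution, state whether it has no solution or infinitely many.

x_1 = 6, x_2 = 5, x_3 = 3, x_4 = -5

Row-reduce the augmented matrix:
R1 ← R1 / (-4).
R2 ← R2 − 5·R1.
R3 ← R3 − 1·R1.
R4 ← R4 + 6·R1.
R2 ← R2 / (5).
R1 ← R1 + 1·R2.
R3 ← R3 − 4·R2.
R4 ← R4 + 10·R2.
R3 ← R3 / (-41/20).
R1 ← R1 + 4/5·R3.
R2 ← R2 + 21/20·R3.
R4 ← R4 + 6·R3.
R4 ← R4 / (-728/41).
R1 ← R1 + 108/41·R4.
R2 ← R2 + 70/41·R4.
R3 ← R3 + 94/41·R4.
Reading off the reduced rows gives x_1 = 6, x_2 = 5, x_3 = 3, x_4 = -5.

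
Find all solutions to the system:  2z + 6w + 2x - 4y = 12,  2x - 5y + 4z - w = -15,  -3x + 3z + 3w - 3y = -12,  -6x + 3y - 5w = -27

x = 3, y = 2, z = -2, w = 3

Row-reduce the augmented matrix:
R1 ← R1 / (2).
R2 ← R2 − 2·R1.
R3 ← R3 + 3·R1.
R4 ← R4 + 6·R1.
R2 ← R2 / (-1).
R1 ← R1 + 2·R2.
R3 ← R3 + 9·R2.
R4 ← R4 + 9·R2.
R3 ← R3 / (-12).
R1 ← R1 + 3·R3.
R2 ← R2 + 2·R3.
R4 ← R4 + 12·R3.
R1 ← R1 + 7/4·R4.
R2 ← R2 + 11/2·R4.
R3 ← R3 + 25/4·R4.
Reading off the reduced rows gives x = 3, y = 2, z = -2, w = 3.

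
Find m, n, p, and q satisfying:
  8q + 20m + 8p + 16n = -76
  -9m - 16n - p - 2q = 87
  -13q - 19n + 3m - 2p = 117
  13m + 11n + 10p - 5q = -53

Row-reduce the augmented matrix:
R1 ← R1 / (20).
R2 ← R2 + 9·R1.
R3 ← R3 − 3·R1.
R4 ← R4 − 13·R1.
R2 ← R2 / (-44/5).
R1 ← R1 − 4/5·R2.
R3 ← R3 + 107/5·R2.
R4 ← R4 − 3/5·R2.
R3 ← R3 / (-419/44).
R1 ← R1 − 7/11·R3.
R2 ← R2 + 13/44·R3.
R4 ← R4 − 219/44·R3.
R4 ← R4 / (-8190/419).
R1 ← R1 + 278/419·R4.
R2 ← R2 − 159/419·R4.
R3 ← R3 − 796/419·R4.
Reading off the reduced rows gives m = 1, n = -6, p = 0, q = 0.

m = 1, n = -6, p = 0, q = 0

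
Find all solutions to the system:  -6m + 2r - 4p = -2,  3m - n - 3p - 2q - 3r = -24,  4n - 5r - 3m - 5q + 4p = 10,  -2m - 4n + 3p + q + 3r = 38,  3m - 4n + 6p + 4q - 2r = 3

m = -1, n = -2, p = 5, q = -5, r = 6

Row-reduce the augmented matrix:
R1 ← R1 / (-6).
R2 ← R2 − 3·R1.
R3 ← R3 + 3·R1.
R4 ← R4 + 2·R1.
R5 ← R5 − 3·R1.
R2 ← R2 / (-1).
R3 ← R3 − 4·R2.
R4 ← R4 + 4·R2.
R5 ← R5 + 4·R2.
R3 ← R3 / (-14).
R1 ← R1 − 2/3·R3.
R2 ← R2 − 5·R3.
R4 ← R4 − 73/3·R3.
R5 ← R5 − 24·R3.
R4 ← R4 / (-571/42).
R1 ← R1 + 13/21·R4.
R2 ← R2 + 37/14·R4.
R3 ← R3 − 13/14·R4.
R5 ← R5 + 72/7·R4.
R5 ← R5 / (-3659/571).
R1 ← R1 + 207/571·R5.
R2 ← R2 + 159/571·R5.
R3 ← R3 − 25/571·R5.
R4 ← R4 − 588/571·R5.
Reading off the reduced rows gives m = -1, n = -2, p = 5, q = -5, r = 6.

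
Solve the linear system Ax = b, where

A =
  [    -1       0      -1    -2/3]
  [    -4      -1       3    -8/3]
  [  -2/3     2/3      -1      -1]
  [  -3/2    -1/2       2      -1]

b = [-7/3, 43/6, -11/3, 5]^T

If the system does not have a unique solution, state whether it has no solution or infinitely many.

Row-reduce:
R1 ← R1 / (-1).
R2 ← R2 + 4·R1.
R3 ← R3 + 2/3·R1.
R4 ← R4 + 3/2·R1.
R2 ← R2 / (-1).
R3 ← R3 − 2/3·R2.
R4 ← R4 + 1/2·R2.
R3 ← R3 / (13/3).
R1 ← R1 − 1·R3.
R2 ← R2 + 7·R3.
Row 4 reduces to 0 = 1/4, a contradiction. The system is inconsistent.

no solution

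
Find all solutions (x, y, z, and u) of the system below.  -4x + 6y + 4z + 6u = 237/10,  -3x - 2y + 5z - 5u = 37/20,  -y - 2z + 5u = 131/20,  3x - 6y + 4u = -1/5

Row-reduce the augmented matrix:
R1 ← R1 / (-4).
R2 ← R2 + 3·R1.
R4 ← R4 − 3·R1.
R2 ← R2 / (-13/2).
R1 ← R1 + 3/2·R2.
R3 ← R3 + 1·R2.
R4 ← R4 + 3/2·R2.
R3 ← R3 / (-30/13).
R1 ← R1 + 19/13·R3.
R2 ← R2 + 4/13·R3.
R4 ← R4 − 33/13·R3.
R4 ← R4 / (89/5).
R1 ← R1 + 17/5·R4.
R2 ← R2 − 3/5·R4.
R3 ← R3 + 14/5·R4.
Reading off the reduced rows gives x = -2, y = 1/5, z = 1, u = 7/4.

x = -2, y = 1/5, z = 1, u = 7/4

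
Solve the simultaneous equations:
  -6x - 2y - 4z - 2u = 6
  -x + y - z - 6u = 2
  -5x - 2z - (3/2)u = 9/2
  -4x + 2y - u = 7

no solution

Row-reduce:
R1 ← R1 / (-6).
R2 ← R2 + 1·R1.
R3 ← R3 + 5·R1.
R4 ← R4 + 4·R1.
R2 ← R2 / (4/3).
R1 ← R1 − 1/3·R2.
R3 ← R3 − 5/3·R2.
R4 ← R4 − 10/3·R2.
R3 ← R3 / (7/4).
R1 ← R1 − 3/4·R3.
R2 ← R2 + 1/4·R3.
R4 ← R4 − 7/2·R3.
Row 4 reduces to 0 = 4, a contradiction. The system is inconsistent.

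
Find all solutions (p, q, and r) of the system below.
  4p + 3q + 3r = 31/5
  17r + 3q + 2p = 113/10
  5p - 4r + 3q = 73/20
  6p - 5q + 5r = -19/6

p = 1/4, q = 4/3, r = 2/5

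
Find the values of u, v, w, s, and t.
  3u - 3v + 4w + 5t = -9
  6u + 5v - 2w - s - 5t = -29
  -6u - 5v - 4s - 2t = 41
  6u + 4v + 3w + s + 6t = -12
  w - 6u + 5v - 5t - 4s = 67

Row-reduce the augmented matrix:
R1 ← R1 / (3).
R2 ← R2 − 6·R1.
R3 ← R3 + 6·R1.
R4 ← R4 − 6·R1.
R5 ← R5 + 6·R1.
R2 ← R2 / (11).
R1 ← R1 + 1·R2.
R3 ← R3 + 11·R2.
R4 ← R4 − 10·R2.
R5 ← R5 + 1·R2.
R3 ← R3 / (-2).
R1 ← R1 − 14/33·R3.
R2 ← R2 + 10/11·R3.
R4 ← R4 − 45/11·R3.
R5 ← R5 − 89/11·R3.
R4 ← R4 / (-183/22).
R1 ← R1 + 38/33·R4.
R2 ← R2 − 24/11·R4.
R3 ← R3 − 5/2·R4.
R5 ← R5 + 535/22·R4.
R5 ← R5 / (-2012/183).
R1 ← R1 + 293/549·R5.
R2 ← R2 − 36/61·R5.
R3 ← R3 − 383/183·R5.
R4 ← R4 − 103/183·R5.
Reading off the reduced rows gives u = -6, v = 3, w = 2, s = -6, t = 2.

u = -6, v = 3, w = 2, s = -6, t = 2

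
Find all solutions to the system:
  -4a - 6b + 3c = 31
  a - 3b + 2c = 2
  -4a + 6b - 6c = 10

Row-reduce the augmented matrix:
R1 ← R1 / (-4).
R2 ← R2 − 1·R1.
R3 ← R3 + 4·R1.
R2 ← R2 / (-9/2).
R1 ← R1 − 3/2·R2.
R3 ← R3 − 12·R2.
R3 ← R3 / (-5/3).
R1 ← R1 − 1/6·R3.
R2 ← R2 + 11/18·R3.
Reading off the reduced rows gives a = -4, b = -4, c = -3.

a = -4, b = -4, c = -3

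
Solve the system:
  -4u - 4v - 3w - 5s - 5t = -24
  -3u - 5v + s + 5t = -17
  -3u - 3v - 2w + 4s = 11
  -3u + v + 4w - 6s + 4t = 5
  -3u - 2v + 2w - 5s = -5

u = -6, v = 5, w = 6, s = 5, t = -3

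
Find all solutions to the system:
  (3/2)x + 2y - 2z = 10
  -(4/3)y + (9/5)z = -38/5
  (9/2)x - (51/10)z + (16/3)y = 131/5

infinitely many solutions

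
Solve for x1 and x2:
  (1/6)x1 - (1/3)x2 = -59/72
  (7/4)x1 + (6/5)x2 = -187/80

Row-reduce the augmented matrix:
R1 ← R1 / (1/6).
R2 ← R2 − 7/4·R1.
R2 ← R2 / (47/10).
R1 ← R1 + 2·R2.
Reading off the reduced rows gives x1 = -9/4, x2 = 4/3.

x1 = -9/4, x2 = 4/3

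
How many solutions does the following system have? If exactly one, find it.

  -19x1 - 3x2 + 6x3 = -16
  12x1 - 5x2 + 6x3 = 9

infinitely many solutions

Row-reduce:
R1 ← R1 / (-19).
R2 ← R2 − 12·R1.
R2 ← R2 / (-131/19).
R1 ← R1 − 3/19·R2.
Rank is 2 with 3 unknowns, leaving x3 free.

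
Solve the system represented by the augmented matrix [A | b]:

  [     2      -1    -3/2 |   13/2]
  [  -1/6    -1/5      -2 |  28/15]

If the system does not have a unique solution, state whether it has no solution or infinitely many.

infinitely many solutions

Row-reduce:
R1 ← R1 / (2).
R2 ← R2 + 1/6·R1.
R2 ← R2 / (-17/60).
R1 ← R1 + 1/2·R2.
Rank is 2 with 3 unknowns, leaving x_3 free.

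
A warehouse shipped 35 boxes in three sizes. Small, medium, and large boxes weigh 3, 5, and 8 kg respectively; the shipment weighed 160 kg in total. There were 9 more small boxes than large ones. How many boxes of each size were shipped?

Let s = small boxes, m = medium boxes, l = large boxes.
  l + s + m = 35
  3s + 5m + 8l = 160
  -l + s = 9
Row-reduce the augmented matrix:
R2 ← R2 − 3·R1.
R3 ← R3 − 1·R1.
R2 ← R2 / (2).
R1 ← R1 − 1·R2.
R3 ← R3 + 1·R2.
R3 ← R3 / (1/2).
R1 ← R1 + 3/2·R3.
R2 ← R2 − 5/2·R3.
Reading off the reduced rows gives s = 12, m = 20, l = 3.

small boxes: 12, medium boxes: 20, large boxes: 3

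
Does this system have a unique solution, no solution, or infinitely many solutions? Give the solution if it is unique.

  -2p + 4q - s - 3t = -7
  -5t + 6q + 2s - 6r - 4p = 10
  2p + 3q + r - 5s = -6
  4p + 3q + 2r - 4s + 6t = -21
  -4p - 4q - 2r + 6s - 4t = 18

Row-reduce:
R1 ← R1 / (-2).
R2 ← R2 + 4·R1.
R3 ← R3 − 2·R1.
R4 ← R4 − 4·R1.
R5 ← R5 + 4·R1.
R2 ← R2 / (-2).
R1 ← R1 + 2·R2.
R3 ← R3 − 7·R2.
R4 ← R4 − 11·R2.
R5 ← R5 + 12·R2.
R3 ← R3 / (-20).
R1 ← R1 − 6·R3.
R2 ← R2 − 3·R3.
R4 ← R4 + 31·R3.
R5 ← R5 − 34·R3.
R4 ← R4 / (18/5).
R1 ← R1 + 11/10·R4.
R2 ← R2 + 4/5·R4.
R3 ← R3 + 2/5·R4.
R5 ← R5 + 12/5·R4.
Rank is 4 with 5 unknowns, leaving t free.

infinitely many solutions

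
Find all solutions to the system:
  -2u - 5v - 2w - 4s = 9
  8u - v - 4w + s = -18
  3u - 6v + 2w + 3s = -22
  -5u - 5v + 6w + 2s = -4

infinitely many solutions

Row-reduce:
R1 ← R1 / (-2).
R2 ← R2 − 8·R1.
R3 ← R3 − 3·R1.
R4 ← R4 + 5·R1.
R2 ← R2 / (-21).
R1 ← R1 − 5/2·R2.
R3 ← R3 + 27/2·R2.
R4 ← R4 − 15/2·R2.
R3 ← R3 / (47/7).
R1 ← R1 + 3/7·R3.
R2 ← R2 − 4/7·R3.
R4 ← R4 − 47/7·R3.
Rank is 3 with 4 unknowns, leaving s free.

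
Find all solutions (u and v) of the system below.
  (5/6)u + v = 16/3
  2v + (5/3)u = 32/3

infinitely many solutions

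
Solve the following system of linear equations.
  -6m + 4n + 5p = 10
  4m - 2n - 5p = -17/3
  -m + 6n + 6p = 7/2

Row-reduce the augmented matrix:
R1 ← R1 / (-6).
R2 ← R2 − 4·R1.
R3 ← R3 + 1·R1.
R2 ← R2 / (2/3).
R1 ← R1 + 2/3·R2.
R3 ← R3 − 16/3·R2.
R3 ← R3 / (37/2).
R1 ← R1 + 5/2·R3.
R2 ← R2 + 5/2·R3.
Reading off the reduced rows gives m = -3/2, n = 2/3, p = -1/3.

m = -3/2, n = 2/3, p = -1/3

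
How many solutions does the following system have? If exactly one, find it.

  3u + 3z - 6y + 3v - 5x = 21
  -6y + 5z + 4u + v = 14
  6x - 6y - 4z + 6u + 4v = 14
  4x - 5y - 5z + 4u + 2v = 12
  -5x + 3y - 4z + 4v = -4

x = 0, y = -4, z = 0, u = -3, v = 2

Row-reduce the augmented matrix:
R1 ← R1 / (-5).
R3 ← R3 − 6·R1.
R4 ← R4 − 4·R1.
R5 ← R5 + 5·R1.
R2 ← R2 / (-6).
R1 ← R1 − 6/5·R2.
R3 ← R3 + 66/5·R2.
R4 ← R4 + 49/5·R2.
R5 ← R5 − 9·R2.
R3 ← R3 / (-57/5).
R1 ← R1 − 2/5·R3.
R2 ← R2 + 5/6·R3.
R4 ← R4 + 323/30·R3.
R5 ← R5 − 1/2·R3.
R4 ← R4 / (-8/9).
R1 ← R1 − 13/57·R4.
R2 ← R2 + 124/171·R4.
R3 ← R3 + 4/57·R4.
R5 ← R5 − 173/57·R4.
R5 ← R5 / (-795/152).
R1 ← R1 + 123/152·R5.
R2 ← R2 − 51/38·R5.
R3 ← R3 + 11/38·R5.
R4 ← R4 − 21/8·R5.
Reading off the reduced rows gives x = 0, y = -4, z = 0, u = -3, v = 2.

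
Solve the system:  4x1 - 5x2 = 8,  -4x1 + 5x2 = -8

infinitely many solutions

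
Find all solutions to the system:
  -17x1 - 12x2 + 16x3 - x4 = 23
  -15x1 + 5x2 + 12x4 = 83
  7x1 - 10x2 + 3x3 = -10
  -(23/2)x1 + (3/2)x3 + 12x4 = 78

infinitely many solutions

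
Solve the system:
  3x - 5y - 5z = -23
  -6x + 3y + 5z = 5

infinitely many solutions

Row-reduce:
R1 ← R1 / (3).
R2 ← R2 + 6·R1.
R2 ← R2 / (-7).
R1 ← R1 + 5/3·R2.
Rank is 2 with 3 unknowns, leaving z free.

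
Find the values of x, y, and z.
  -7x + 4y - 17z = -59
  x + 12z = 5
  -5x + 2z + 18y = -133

Row-reduce the augmented matrix:
R1 ← R1 / (-7).
R2 ← R2 − 1·R1.
R3 ← R3 + 5·R1.
R2 ← R2 / (4/7).
R1 ← R1 + 4/7·R2.
R3 ← R3 − 106/7·R2.
R3 ← R3 / (-479/2).
R1 ← R1 − 12·R3.
R2 ← R2 − 67/4·R3.
Reading off the reduced rows gives x = 5, y = -6, z = 0.

x = 5, y = -6, z = 0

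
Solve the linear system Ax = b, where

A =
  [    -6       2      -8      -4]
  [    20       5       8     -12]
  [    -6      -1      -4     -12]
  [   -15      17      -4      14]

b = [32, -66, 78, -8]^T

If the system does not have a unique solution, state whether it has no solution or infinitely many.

x_1 = -6, x_2 = -2, x_3 = 2, x_4 = -4

Row-reduce the augmented matrix:
R1 ← R1 / (-6).
R2 ← R2 − 20·R1.
R3 ← R3 + 6·R1.
R4 ← R4 + 15·R1.
R2 ← R2 / (35/3).
R1 ← R1 + 1/3·R2.
R3 ← R3 + 3·R2.
R4 ← R4 − 12·R2.
R3 ← R3 / (-4/5).
R1 ← R1 − 4/5·R3.
R2 ← R2 + 8/5·R3.
R4 ← R4 − 176/5·R3.
R4 ← R4 / (-4120/7).
R1 ← R1 + 102/7·R4.
R2 ← R2 − 188/7·R4.
R3 ← R3 − 127/7·R4.
Reading off the reduced rows gives x_1 = -6, x_2 = -2, x_3 = 2, x_4 = -4.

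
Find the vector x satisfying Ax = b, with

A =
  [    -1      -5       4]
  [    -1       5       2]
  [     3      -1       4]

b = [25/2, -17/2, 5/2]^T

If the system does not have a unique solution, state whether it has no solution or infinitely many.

Row-reduce the augmented matrix:
R1 ← R1 / (-1).
R2 ← R2 + 1·R1.
R3 ← R3 − 3·R1.
R2 ← R2 / (10).
R1 ← R1 − 5·R2.
R3 ← R3 + 16·R2.
R3 ← R3 / (64/5).
R1 ← R1 + 3·R3.
R2 ← R2 + 1/5·R3.
Reading off the reduced rows gives x_1 = -1/2, x_2 = -2, x_3 = 1/2.

x_1 = -1/2, x_2 = -2, x_3 = 1/2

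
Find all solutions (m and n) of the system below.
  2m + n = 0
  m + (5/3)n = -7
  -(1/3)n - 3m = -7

Row-reduce the augmented matrix:
R1 ← R1 / (2).
R2 ← R2 − 1·R1.
R3 ← R3 + 3·R1.
R2 ← R2 / (7/6).
R1 ← R1 − 1/2·R2.
R3 ← R3 − 7/6·R2.
R3 reduces to 0 = 0, so the extra equation is consistent.
Reading off the reduced rows gives m = 3, n = -6.

m = 3, n = -6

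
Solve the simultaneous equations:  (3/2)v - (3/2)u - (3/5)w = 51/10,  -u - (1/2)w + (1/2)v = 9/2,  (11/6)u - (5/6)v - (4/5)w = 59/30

Row-reduce the augmented matrix:
R1 ← R1 / (-3/2).
R2 ← R2 + 1·R1.
R3 ← R3 − 11/6·R1.
R2 ← R2 / (-1/2).
R1 ← R1 + 1·R2.
R3 ← R3 − 1·R2.
R3 ← R3 / (-26/15).
R1 ← R1 − 3/5·R3.
R2 ← R2 − 1/5·R3.
Reading off the reduced rows gives u = -2, v = -1, w = -6.

u = -2, v = -1, w = -6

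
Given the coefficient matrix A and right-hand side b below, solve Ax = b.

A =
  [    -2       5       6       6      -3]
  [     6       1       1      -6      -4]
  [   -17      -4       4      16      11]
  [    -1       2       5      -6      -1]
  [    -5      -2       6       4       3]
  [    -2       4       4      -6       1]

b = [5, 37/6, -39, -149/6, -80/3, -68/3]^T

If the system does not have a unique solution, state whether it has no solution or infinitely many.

x_1 = 3, x_2 = 2, x_3 = -5/2, x_4 = 7/3, x_5 = -2/3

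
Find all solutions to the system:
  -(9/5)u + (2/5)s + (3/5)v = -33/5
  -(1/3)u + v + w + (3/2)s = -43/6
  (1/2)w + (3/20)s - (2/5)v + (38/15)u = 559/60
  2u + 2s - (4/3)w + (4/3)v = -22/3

no solution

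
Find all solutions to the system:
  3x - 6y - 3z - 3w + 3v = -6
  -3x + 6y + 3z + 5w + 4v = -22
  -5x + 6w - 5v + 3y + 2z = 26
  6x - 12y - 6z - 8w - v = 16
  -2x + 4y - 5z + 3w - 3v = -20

Row-reduce:
R1 ← R1 / (3).
R2 ← R2 + 3·R1.
R3 ← R3 + 5·R1.
R4 ← R4 − 6·R1.
R5 ← R5 + 2·R1.
Swap R2 and R3.
R2 ← R2 / (-7).
R1 ← R1 + 2·R2.
Swap R3 and R5.
R3 ← R3 / (-7).
R1 ← R1 + 1/7·R3.
R2 ← R2 − 3/7·R3.
R4 ← R4 / (-2).
R1 ← R1 + 64/49·R4.
R2 ← R2 + 4/49·R4.
R3 ← R3 + 1/7·R4.
R5 ← R5 − 2·R4.
Rank is 4 with 5 unknowns, leaving v free.

infinitely many solutions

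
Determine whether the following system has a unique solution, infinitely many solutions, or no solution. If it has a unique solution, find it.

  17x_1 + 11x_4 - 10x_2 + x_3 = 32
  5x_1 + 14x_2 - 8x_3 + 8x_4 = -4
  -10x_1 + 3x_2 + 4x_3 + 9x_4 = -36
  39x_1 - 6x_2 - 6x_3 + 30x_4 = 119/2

no solution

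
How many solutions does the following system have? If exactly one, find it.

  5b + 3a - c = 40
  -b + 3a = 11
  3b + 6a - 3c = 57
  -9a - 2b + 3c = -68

Row-reduce the augmented matrix:
R1 ← R1 / (3).
R2 ← R2 − 3·R1.
R3 ← R3 − 6·R1.
R4 ← R4 + 9·R1.
R2 ← R2 / (-6).
R1 ← R1 − 5/3·R2.
R3 ← R3 + 7·R2.
R4 ← R4 − 13·R2.
R3 ← R3 / (-13/6).
R1 ← R1 + 1/18·R3.
R2 ← R2 + 1/6·R3.
R4 ← R4 − 13/6·R3.
R4 reduces to 0 = 0, so the extra equation is consistent.
Reading off the reduced rows gives a = 5, b = 4, c = -5.

a = 5, b = 4, c = -5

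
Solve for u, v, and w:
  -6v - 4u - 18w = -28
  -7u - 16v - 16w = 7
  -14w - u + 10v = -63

u = -1, v = -8/3, w = 8/3

Row-reduce the augmented matrix:
R1 ← R1 / (-4).
R2 ← R2 + 7·R1.
R3 ← R3 + 1·R1.
R2 ← R2 / (-11/2).
R1 ← R1 − 3/2·R2.
R3 ← R3 − 23/2·R2.
R3 ← R3 / (252/11).
R1 ← R1 − 96/11·R3.
R2 ← R2 + 31/11·R3.
Reading off the reduced rows gives u = -1, v = -8/3, w = 8/3.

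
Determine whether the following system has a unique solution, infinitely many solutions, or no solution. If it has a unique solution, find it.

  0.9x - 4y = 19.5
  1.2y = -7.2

Row-reduce the augmented matrix:
R1 ← R1 / (9/10).
R2 ← R2 / (6/5).
R1 ← R1 + 40/9·R2.
Reading off the reduced rows gives x = -5, y = -6.

x = -5, y = -6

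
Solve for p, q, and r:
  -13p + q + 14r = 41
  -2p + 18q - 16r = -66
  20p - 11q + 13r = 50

p = 0, q = -1, r = 3

Row-reduce the augmented matrix:
R1 ← R1 / (-13).
R2 ← R2 + 2·R1.
R3 ← R3 − 20·R1.
R2 ← R2 / (232/13).
R1 ← R1 + 1/13·R2.
R3 ← R3 + 123/13·R2.
R3 ← R3 / (1445/58).
R1 ← R1 + 67/58·R3.
R2 ← R2 + 59/58·R3.
Reading off the reduced rows gives p = 0, q = -1, r = 3.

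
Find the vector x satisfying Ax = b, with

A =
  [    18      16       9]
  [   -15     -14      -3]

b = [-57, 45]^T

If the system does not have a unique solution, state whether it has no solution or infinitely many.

infinitely many solutions

Row-reduce:
R1 ← R1 / (18).
R2 ← R2 + 15·R1.
R2 ← R2 / (-2/3).
R1 ← R1 − 8/9·R2.
Rank is 2 with 3 unknowns, leaving x_3 free.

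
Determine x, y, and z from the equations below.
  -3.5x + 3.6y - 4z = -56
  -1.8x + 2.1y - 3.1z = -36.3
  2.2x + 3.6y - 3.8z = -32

Row-reduce the augmented matrix:
R1 ← R1 / (-7/2).
R2 ← R2 + 9/5·R1.
R3 ← R3 − 11/5·R1.
R2 ← R2 / (87/350).
R1 ← R1 + 36/35·R2.
R3 ← R3 − 1026/175·R2.
R3 ← R3 / (2651/145).
R1 ← R1 + 92/29·R3.
R2 ← R2 + 365/87·R3.
Reading off the reduced rows gives x = 4, y = -5, z = 6.

x = 4, y = -5, z = 6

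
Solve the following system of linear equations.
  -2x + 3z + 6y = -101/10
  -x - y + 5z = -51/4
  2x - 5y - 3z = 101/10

Row-reduce the augmented matrix:
R1 ← R1 / (-2).
R2 ← R2 + 1·R1.
R3 ← R3 − 2·R1.
R2 ← R2 / (-4).
R1 ← R1 + 3·R2.
R3 ← R3 − 1·R2.
R3 ← R3 / (7/8).
R1 ← R1 + 33/8·R3.
R2 ← R2 + 7/8·R3.
Reading off the reduced rows gives x = 7/4, y = 0, z = -11/5.

x = 7/4, y = 0, z = -11/5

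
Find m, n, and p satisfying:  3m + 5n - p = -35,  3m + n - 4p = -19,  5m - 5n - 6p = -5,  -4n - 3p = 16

m = -5, n = -4, p = 0

Row-reduce the augmented matrix:
R1 ← R1 / (3).
R2 ← R2 − 3·R1.
R3 ← R3 − 5·R1.
R2 ← R2 / (-4).
R1 ← R1 − 5/3·R2.
R3 ← R3 + 40/3·R2.
R4 ← R4 + 4·R2.
R3 ← R3 / (17/3).
R1 ← R1 + 19/12·R3.
R2 ← R2 − 3/4·R3.
R4 reduces to 0 = 0, so the extra equation is consistent.
Reading off the reduced rows gives m = -5, n = -4, p = 0.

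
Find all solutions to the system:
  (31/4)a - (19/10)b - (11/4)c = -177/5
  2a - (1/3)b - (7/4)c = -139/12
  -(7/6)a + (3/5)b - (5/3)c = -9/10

no solution

Row-reduce:
R1 ← R1 / (31/4).
R2 ← R2 − 2·R1.
R3 ← R3 + 7/6·R1.
R2 ← R2 / (73/465).
R1 ← R1 + 38/155·R2.
R3 ← R3 − 146/465·R2.
Row 3 reduces to 0 = -4/3, a contradiction. The system is inconsistent.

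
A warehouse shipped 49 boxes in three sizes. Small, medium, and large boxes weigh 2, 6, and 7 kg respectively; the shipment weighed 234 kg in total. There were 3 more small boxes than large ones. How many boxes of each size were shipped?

small boxes: 19, medium boxes: 14, large boxes: 16

Let s = small boxes, m = medium boxes, l = large boxes.
  s + m + l = 49
  6m + 7l + 2s = 234
  s - l = 3
Row-reduce the augmented matrix:
R2 ← R2 − 2·R1.
R3 ← R3 − 1·R1.
R2 ← R2 / (4).
R1 ← R1 − 1·R2.
R3 ← R3 + 1·R2.
R3 ← R3 / (-3/4).
R1 ← R1 + 1/4·R3.
R2 ← R2 − 5/4·R3.
Reading off the reduced rows gives s = 19, m = 14, l = 16.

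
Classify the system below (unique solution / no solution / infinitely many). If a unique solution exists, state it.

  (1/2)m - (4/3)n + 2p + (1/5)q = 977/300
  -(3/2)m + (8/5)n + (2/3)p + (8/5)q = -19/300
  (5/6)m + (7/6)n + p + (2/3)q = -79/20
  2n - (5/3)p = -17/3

m = -5/2, n = -2, p = 1, q = -4/5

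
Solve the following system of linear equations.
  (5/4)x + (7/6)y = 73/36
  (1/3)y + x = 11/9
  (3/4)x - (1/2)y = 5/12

x = 1, y = 2/3

Row-reduce the augmented matrix:
R1 ← R1 / (5/4).
R2 ← R2 − 1·R1.
R3 ← R3 − 3/4·R1.
R2 ← R2 / (-3/5).
R1 ← R1 − 14/15·R2.
R3 ← R3 + 6/5·R2.
R3 reduces to 0 = 0, so the extra equation is consistent.
Reading off the reduced rows gives x = 1, y = 2/3.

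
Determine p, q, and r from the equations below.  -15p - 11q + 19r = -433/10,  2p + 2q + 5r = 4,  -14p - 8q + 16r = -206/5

p = 3, q = -1/2, r = -1/5

Row-reduce the augmented matrix:
R1 ← R1 / (-15).
R2 ← R2 − 2·R1.
R3 ← R3 + 14·R1.
R2 ← R2 / (8/15).
R1 ← R1 − 11/15·R2.
R3 ← R3 − 34/15·R2.
R3 ← R3 / (-135/4).
R1 ← R1 + 93/8·R3.
R2 ← R2 − 113/8·R3.
Reading off the reduced rows gives p = 3, q = -1/2, r = -1/5.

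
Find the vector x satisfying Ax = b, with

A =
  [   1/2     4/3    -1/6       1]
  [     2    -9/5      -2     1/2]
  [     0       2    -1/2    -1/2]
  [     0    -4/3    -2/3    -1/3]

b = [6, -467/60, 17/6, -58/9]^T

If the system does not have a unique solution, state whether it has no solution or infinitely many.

x_1 = 1, x_2 = 11/4, x_3 = 3, x_4 = 7/3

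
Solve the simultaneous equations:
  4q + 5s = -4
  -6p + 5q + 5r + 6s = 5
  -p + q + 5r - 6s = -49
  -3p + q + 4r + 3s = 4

p = -6, q = -6, r = -5, s = 4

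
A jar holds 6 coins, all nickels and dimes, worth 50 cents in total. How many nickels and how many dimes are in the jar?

nickels: 2, dimes: 4

Let n = nickels, d = dimes.
  n + d = 6
  5n + 10d = 50
Row-reduce the augmented matrix:
R2 ← R2 − 5·R1.
R2 ← R2 / (5).
R1 ← R1 − 1·R2.
Reading off the reduced rows gives n = 2, d = 4.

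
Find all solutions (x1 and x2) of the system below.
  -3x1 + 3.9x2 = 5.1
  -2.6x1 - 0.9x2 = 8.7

x1 = -3, x2 = -1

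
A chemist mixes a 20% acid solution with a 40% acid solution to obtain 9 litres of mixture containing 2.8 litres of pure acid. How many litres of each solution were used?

litres of solution A: 4, litres of solution B: 5

Let a = litres of solution A, b = litres of solution B.
  a + b = 9
  (1/5)a + (2/5)b = 14/5
Row-reduce the augmented matrix:
R2 ← R2 − 1/5·R1.
R2 ← R2 / (1/5).
R1 ← R1 − 1·R2.
Reading off the reduced rows gives a = 4, b = 5.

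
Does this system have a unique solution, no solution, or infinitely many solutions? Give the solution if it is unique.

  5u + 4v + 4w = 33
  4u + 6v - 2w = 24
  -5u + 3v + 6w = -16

Row-reduce the augmented matrix:
R1 ← R1 / (5).
R2 ← R2 − 4·R1.
R3 ← R3 + 5·R1.
R2 ← R2 / (14/5).
R1 ← R1 − 4/5·R2.
R3 ← R3 − 7·R2.
R3 ← R3 / (23).
R1 ← R1 − 16/7·R3.
R2 ← R2 + 13/7·R3.
Reading off the reduced rows gives u = 5, v = 1, w = 1.

u = 5, v = 1, w = 1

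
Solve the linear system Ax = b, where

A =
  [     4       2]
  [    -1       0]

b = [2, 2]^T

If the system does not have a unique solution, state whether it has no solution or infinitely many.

Row-reduce the augmented matrix:
R1 ← R1 / (4).
R2 ← R2 + 1·R1.
R2 ← R2 / (1/2).
R1 ← R1 − 1/2·R2.
Reading off the reduced rows gives x_1 = -2, x_2 = 5.

x_1 = -2, x_2 = 5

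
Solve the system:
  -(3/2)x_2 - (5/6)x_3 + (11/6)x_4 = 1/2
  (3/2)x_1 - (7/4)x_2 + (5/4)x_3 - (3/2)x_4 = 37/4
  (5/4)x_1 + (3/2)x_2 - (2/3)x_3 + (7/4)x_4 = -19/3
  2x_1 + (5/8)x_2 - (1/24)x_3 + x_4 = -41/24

Row-reduce:
Swap R1 and R2.
R1 ← R1 / (3/2).
R3 ← R3 − 5/4·R1.
R4 ← R4 − 2·R1.
R2 ← R2 / (-3/2).
R1 ← R1 + 7/6·R2.
R3 ← R3 − 71/24·R2.
R4 ← R4 − 71/24·R2.
R3 ← R3 / (-181/54).
R1 ← R1 − 40/27·R3.
R2 ← R2 − 5/9·R3.
R4 ← R4 + 181/54·R3.
Rank is 3 with 4 unknowns, leaving x_4 free.

infinitely many solutions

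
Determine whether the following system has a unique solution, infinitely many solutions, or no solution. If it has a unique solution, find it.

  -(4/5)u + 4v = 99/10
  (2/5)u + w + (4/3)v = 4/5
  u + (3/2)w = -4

no solution

Row-reduce:
R1 ← R1 / (-4/5).
R2 ← R2 − 2/5·R1.
R3 ← R3 − 1·R1.
R2 ← R2 / (10/3).
R1 ← R1 + 5·R2.
R3 ← R3 − 5·R2.
Row 3 reduces to 0 = -1/4, a contradiction. The system is inconsistent.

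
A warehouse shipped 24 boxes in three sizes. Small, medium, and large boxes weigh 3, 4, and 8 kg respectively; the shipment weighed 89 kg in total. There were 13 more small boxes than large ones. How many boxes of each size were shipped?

small boxes: 15, medium boxes: 7, large boxes: 2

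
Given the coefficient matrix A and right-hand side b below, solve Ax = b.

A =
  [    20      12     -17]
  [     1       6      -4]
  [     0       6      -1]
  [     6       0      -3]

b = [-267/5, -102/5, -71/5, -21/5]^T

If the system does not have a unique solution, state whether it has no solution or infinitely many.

x_1 = 2/5, x_2 = -2, x_3 = 11/5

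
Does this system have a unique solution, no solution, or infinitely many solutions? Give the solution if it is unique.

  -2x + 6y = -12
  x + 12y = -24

Row-reduce the augmented matrix:
R1 ← R1 / (-2).
R2 ← R2 − 1·R1.
R2 ← R2 / (15).
R1 ← R1 + 3·R2.
Reading off the reduced rows gives x = 0, y = -2.

x = 0, y = -2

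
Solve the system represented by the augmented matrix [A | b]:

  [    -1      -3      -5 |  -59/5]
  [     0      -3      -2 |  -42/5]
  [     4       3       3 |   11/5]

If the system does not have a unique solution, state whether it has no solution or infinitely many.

x_1 = -2, x_2 = 8/5, x_3 = 9/5

Row-reduce the augmented matrix:
R1 ← R1 / (-1).
R3 ← R3 − 4·R1.
R2 ← R2 / (-3).
R1 ← R1 − 3·R2.
R3 ← R3 + 9·R2.
R3 ← R3 / (-11).
R1 ← R1 − 3·R3.
R2 ← R2 − 2/3·R3.
Reading off the reduced rows gives x_1 = -2, x_2 = 8/5, x_3 = 9/5.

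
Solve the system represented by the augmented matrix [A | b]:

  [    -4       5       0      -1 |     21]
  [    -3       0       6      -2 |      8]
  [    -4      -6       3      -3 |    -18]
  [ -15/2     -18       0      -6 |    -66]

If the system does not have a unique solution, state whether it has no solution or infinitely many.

infinitely many solutions

Row-reduce:
R1 ← R1 / (-4).
R2 ← R2 + 3·R1.
R3 ← R3 + 4·R1.
R4 ← R4 + 15/2·R1.
R2 ← R2 / (-15/4).
R1 ← R1 + 5/4·R2.
R3 ← R3 + 11·R2.
R4 ← R4 + 219/8·R2.
R3 ← R3 / (-73/5).
R1 ← R1 + 2·R3.
R2 ← R2 + 8/5·R3.
R4 ← R4 + 219/5·R3.
Rank is 3 with 4 unknowns, leaving x_4 free.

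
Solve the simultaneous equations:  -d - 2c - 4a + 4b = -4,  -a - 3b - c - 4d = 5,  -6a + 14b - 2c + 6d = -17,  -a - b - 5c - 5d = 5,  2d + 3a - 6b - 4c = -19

no solution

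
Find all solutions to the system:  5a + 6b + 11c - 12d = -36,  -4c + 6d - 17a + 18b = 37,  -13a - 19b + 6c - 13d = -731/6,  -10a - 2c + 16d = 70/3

Row-reduce the augmented matrix:
R1 ← R1 / (5).
R2 ← R2 + 17·R1.
R3 ← R3 + 13·R1.
R4 ← R4 + 10·R1.
R2 ← R2 / (192/5).
R1 ← R1 − 6/5·R2.
R3 ← R3 + 17/5·R2.
R4 ← R4 − 12·R2.
R3 ← R3 / (7211/192).
R1 ← R1 − 37/32·R3.
R2 ← R2 − 167/192·R3.
R4 ← R4 − 153/16·R3.
R4 ← R4 / (107540/7211).
R1 ← R1 − 1032/7211·R4.
R2 ← R2 − 1361/7211·R4.
R3 ← R3 + 9078/7211·R4.
Reading off the reduced rows gives a = 2, b = 5/2, c = -3, d = 7/3.

a = 2, b = 5/2, c = -3, d = 7/3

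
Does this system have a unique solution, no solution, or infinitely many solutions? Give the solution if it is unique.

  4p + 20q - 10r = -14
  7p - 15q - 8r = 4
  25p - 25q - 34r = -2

Row-reduce:
R1 ← R1 / (4).
R2 ← R2 − 7·R1.
R3 ← R3 − 25·R1.
R2 ← R2 / (-50).
R1 ← R1 − 5·R2.
R3 ← R3 + 150·R2.
Rank is 2 with 3 unknowns, leaving r free.

infinitely many solutions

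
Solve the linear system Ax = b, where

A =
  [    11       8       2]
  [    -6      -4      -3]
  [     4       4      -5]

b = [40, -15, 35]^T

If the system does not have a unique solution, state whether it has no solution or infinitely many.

infinitely many solutions

Row-reduce:
R1 ← R1 / (11).
R2 ← R2 + 6·R1.
R3 ← R3 − 4·R1.
R2 ← R2 / (4/11).
R1 ← R1 − 8/11·R2.
R3 ← R3 − 12/11·R2.
Rank is 2 with 3 unknowns, leaving x_3 free.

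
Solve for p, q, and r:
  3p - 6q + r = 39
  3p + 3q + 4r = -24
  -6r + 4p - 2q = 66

Row-reduce the augmented matrix:
R1 ← R1 / (3).
R2 ← R2 − 3·R1.
R3 ← R3 − 4·R1.
R2 ← R2 / (9).
R1 ← R1 + 2·R2.
R3 ← R3 − 6·R2.
R3 ← R3 / (-28/3).
R1 ← R1 − 1·R3.
R2 ← R2 − 1/3·R3.
Reading off the reduced rows gives p = 5, q = -5, r = -6.

p = 5, q = -5, r = -6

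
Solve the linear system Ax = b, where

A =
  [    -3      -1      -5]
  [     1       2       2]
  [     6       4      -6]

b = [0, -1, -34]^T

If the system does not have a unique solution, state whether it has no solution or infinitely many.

x_1 = -3, x_2 = -1, x_3 = 2

Row-reduce the augmented matrix:
R1 ← R1 / (-3).
R2 ← R2 − 1·R1.
R3 ← R3 − 6·R1.
R2 ← R2 / (5/3).
R1 ← R1 − 1/3·R2.
R3 ← R3 − 2·R2.
R3 ← R3 / (-82/5).
R1 ← R1 − 8/5·R3.
R2 ← R2 − 1/5·R3.
Reading off the reduced rows gives x_1 = -3, x_2 = -1, x_3 = 2.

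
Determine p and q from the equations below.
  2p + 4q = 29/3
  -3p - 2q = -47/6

p = 3/2, q = 5/3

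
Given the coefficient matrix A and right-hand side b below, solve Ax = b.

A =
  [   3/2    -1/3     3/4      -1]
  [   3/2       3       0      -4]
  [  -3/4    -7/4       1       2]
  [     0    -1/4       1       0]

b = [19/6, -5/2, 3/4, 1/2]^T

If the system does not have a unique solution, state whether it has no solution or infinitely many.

Row-reduce:
R1 ← R1 / (3/2).
R2 ← R2 − 3/2·R1.
R3 ← R3 + 3/4·R1.
R2 ← R2 / (10/3).
R1 ← R1 + 2/9·R2.
R3 ← R3 + 23/12·R2.
R4 ← R4 + 1/4·R2.
R3 ← R3 / (151/160).
R1 ← R1 − 9/20·R3.
R2 ← R2 + 9/40·R3.
R4 ← R4 − 151/160·R3.
Row 4 reduces to 0 = 1, a contradiction. The system is inconsistent.

no solution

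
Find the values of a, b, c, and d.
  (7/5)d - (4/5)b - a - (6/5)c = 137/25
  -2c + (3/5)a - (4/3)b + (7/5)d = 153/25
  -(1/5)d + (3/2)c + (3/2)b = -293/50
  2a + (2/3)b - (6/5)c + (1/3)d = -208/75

a = -1, b = -3, c = -4/5, d = 4/5

Row-reduce the augmented matrix:
R1 ← R1 / (-1).
R2 ← R2 − 3/5·R1.
R4 ← R4 − 2·R1.
R2 ← R2 / (-136/75).
R1 ← R1 − 4/5·R2.
R3 ← R3 − 3/2·R2.
R4 ← R4 + 14/15·R2.
R3 ← R3 / (-3/4).
R2 ← R2 − 3/2·R3.
R4 ← R4 + 11/5·R3.
R4 ← R4 / (-1219/425).
R1 ← R1 + 7/17·R4.
R2 ← R2 − 176/85·R4.
R3 ← R3 + 562/255·R4.
Reading off the reduced rows gives a = -1, b = -3, c = -4/5, d = 4/5.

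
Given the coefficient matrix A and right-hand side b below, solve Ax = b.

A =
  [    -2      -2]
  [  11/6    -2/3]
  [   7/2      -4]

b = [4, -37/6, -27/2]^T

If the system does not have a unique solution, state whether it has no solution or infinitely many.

no solution

Row-reduce:
R1 ← R1 / (-2).
R2 ← R2 − 11/6·R1.
R3 ← R3 − 7/2·R1.
R2 ← R2 / (-5/2).
R1 ← R1 − 1·R2.
R3 ← R3 + 15/2·R2.
Row 3 reduces to 0 = 1, a contradiction. The system is inconsistent.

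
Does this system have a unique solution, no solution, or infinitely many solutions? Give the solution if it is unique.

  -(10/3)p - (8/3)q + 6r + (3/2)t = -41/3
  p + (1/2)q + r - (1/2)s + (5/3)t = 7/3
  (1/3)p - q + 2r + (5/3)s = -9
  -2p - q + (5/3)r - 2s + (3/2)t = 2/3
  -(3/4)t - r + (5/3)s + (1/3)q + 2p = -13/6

infinitely many solutions

Row-reduce:
R1 ← R1 / (-10/3).
R2 ← R2 − 1·R1.
R3 ← R3 − 1/3·R1.
R4 ← R4 + 2·R1.
R5 ← R5 − 2·R1.
R2 ← R2 / (-3/10).
R1 ← R1 − 4/5·R2.
R3 ← R3 + 19/15·R2.
R4 ← R4 − 3/5·R2.
R5 ← R5 + 19/15·R2.
R3 ← R3 / (-83/9).
R1 ← R1 − 17/3·R3.
R2 ← R2 + 28/3·R3.
R4 ← R4 − 11/3·R3.
R5 ← R5 + 83/9·R3.
R4 ← R4 / (-373/249).
R1 ← R1 − 82/83·R4.
R2 ← R2 + 179/83·R4.
R3 ← R3 + 34/83·R4.
Rank is 4 with 5 unknowns, leaving t free.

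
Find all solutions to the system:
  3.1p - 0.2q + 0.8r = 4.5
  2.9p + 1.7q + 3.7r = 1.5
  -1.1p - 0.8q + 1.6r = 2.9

p = 1, q = -3, r = 1

Row-reduce the augmented matrix:
R1 ← R1 / (31/10).
R2 ← R2 − 29/10·R1.
R3 ← R3 + 11/10·R1.
R2 ← R2 / (117/62).
R1 ← R1 + 2/31·R2.
R3 ← R3 + 27/31·R2.
R3 ← R3 / (211/65).
R1 ← R1 − 14/39·R3.
R2 ← R2 − 61/39·R3.
Reading off the reduced rows gives p = 1, q = -3, r = 1.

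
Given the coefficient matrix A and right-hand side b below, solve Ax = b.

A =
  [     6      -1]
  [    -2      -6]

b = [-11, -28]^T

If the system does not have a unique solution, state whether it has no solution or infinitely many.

x_1 = -1, x_2 = 5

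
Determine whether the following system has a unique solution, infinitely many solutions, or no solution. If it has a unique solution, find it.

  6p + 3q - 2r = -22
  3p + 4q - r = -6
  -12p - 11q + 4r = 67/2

Row-reduce:
R1 ← R1 / (6).
R2 ← R2 − 3·R1.
R3 ← R3 + 12·R1.
R2 ← R2 / (5/2).
R1 ← R1 − 1/2·R2.
R3 ← R3 + 5·R2.
Row 3 reduces to 0 = -1/2, a contradiction. The system is inconsistent.

no solution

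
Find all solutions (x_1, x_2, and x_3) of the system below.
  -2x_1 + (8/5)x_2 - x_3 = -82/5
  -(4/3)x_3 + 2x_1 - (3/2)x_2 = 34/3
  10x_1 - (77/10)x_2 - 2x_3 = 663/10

Row-reduce:
R1 ← R1 / (-2).
R2 ← R2 − 2·R1.
R3 ← R3 − 10·R1.
R2 ← R2 / (1/10).
R1 ← R1 + 4/5·R2.
R3 ← R3 − 3/10·R2.
Row 3 reduces to 0 = -1/2, a contradiction. The system is inconsistent.

no solution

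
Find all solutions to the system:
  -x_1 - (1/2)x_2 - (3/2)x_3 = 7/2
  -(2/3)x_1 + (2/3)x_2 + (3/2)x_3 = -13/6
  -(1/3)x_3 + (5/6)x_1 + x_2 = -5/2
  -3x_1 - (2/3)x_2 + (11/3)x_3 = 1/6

Row-reduce:
R1 ← R1 / (-1).
R2 ← R2 + 2/3·R1.
R3 ← R3 − 5/6·R1.
R4 ← R4 + 3·R1.
R1 ← R1 − 1/2·R2.
R3 ← R3 − 7/12·R2.
R4 ← R4 − 5/6·R2.
R3 ← R3 / (-73/24).
R1 ← R1 − 1/4·R3.
R2 ← R2 − 5/2·R3.
R4 ← R4 − 73/12·R3.
Row 4 reduces to 0 = -1/2, a contradiction. The system is inconsistent.

no solution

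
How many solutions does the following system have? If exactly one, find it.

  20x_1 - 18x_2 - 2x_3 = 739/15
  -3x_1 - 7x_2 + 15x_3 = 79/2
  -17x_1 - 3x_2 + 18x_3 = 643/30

Row-reduce the augmented matrix:
R1 ← R1 / (20).
R2 ← R2 + 3·R1.
R3 ← R3 + 17·R1.
R2 ← R2 / (-97/10).
R1 ← R1 + 9/10·R2.
R3 ← R3 + 183/10·R2.
R3 ← R3 / (-1109/97).
R1 ← R1 + 142/97·R3.
R2 ← R2 + 147/97·R3.
Reading off the reduced rows gives x_1 = 4/3, x_2 = -3/2, x_3 = 11/5.

x_1 = 4/3, x_2 = -3/2, x_3 = 11/5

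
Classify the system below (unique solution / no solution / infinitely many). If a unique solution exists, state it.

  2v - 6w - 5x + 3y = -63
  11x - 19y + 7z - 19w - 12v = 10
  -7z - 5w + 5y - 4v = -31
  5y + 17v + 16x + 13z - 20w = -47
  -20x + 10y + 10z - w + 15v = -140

x = 5, y = -2, z = 0, w = 5, v = -1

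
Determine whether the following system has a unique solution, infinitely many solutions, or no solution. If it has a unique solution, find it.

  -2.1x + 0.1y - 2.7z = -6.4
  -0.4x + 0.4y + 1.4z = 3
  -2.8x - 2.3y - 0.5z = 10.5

x = -1, y = -4, z = 3

Row-reduce the augmented matrix:
R1 ← R1 / (-21/10).
R2 ← R2 + 2/5·R1.
R3 ← R3 + 14/5·R1.
R2 ← R2 / (8/21).
R1 ← R1 + 1/21·R2.
R3 ← R3 + 73/30·R2.
R3 ← R3 / (6131/400).
R1 ← R1 − 61/40·R3.
R2 ← R2 − 201/40·R3.
Reading off the reduced rows gives x = -1, y = -4, z = 3.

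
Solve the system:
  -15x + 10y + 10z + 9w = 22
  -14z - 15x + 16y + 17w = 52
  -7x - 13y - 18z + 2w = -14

Row-reduce:
R1 ← R1 / (-15).
R2 ← R2 + 15·R1.
R3 ← R3 + 7·R1.
R2 ← R2 / (6).
R1 ← R1 + 2/3·R2.
R3 ← R3 + 53/3·R2.
R3 ← R3 / (-280/3).
R1 ← R1 + 10/3·R3.
R2 ← R2 + 4·R3.
Rank is 3 with 4 unknowns, leaving w free.

infinitely many solutions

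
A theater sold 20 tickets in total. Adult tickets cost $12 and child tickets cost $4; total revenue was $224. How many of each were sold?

adult tickets: 18, child tickets: 2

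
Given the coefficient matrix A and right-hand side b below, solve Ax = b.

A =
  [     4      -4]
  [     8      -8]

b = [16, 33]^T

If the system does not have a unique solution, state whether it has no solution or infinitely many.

Row-reduce:
R1 ← R1 / (4).
R2 ← R2 − 8·R1.
Row 2 reduces to 0 = 1, a contradiction. The system is inconsistent.

no solution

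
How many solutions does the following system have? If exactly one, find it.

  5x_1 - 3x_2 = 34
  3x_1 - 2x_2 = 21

Row-reduce the augmented matrix:
R1 ← R1 / (5).
R2 ← R2 − 3·R1.
R2 ← R2 / (-1/5).
R1 ← R1 + 3/5·R2.
Reading off the reduced rows gives x_1 = 5, x_2 = -3.

x_1 = 5, x_2 = -3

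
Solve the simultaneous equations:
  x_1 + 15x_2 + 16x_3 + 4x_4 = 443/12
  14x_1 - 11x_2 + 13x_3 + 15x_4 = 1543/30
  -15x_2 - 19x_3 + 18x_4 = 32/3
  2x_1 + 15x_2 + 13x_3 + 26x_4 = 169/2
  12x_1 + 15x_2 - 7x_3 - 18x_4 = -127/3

Row-reduce the augmented matrix:
R2 ← R2 − 14·R1.
R4 ← R4 − 2·R1.
R5 ← R5 − 12·R1.
R2 ← R2 / (-221).
R1 ← R1 − 15·R2.
R3 ← R3 + 15·R2.
R4 ← R4 + 15·R2.
R5 ← R5 + 165·R2.
R3 ← R3 / (-1034/221).
R1 ← R1 − 371/221·R3.
R2 ← R2 − 211/221·R3.
R4 ← R4 + 1034/221·R3.
R5 ← R5 + 9164/221·R3.
Swap R4 and R5.
R4 ← R4 / (-113523/517).
R1 ← R1 − 8969/1034·R4.
R2 ← R2 − 4577/1034·R4.
R3 ← R3 + 4593/1034·R4.
R5 reduces to 0 = 0, so the extra equation is consistent.
Reading off the reduced rows gives x_1 = 1/4, x_2 = 2/5, x_3 = 4/3, x_4 = 7/3.

x_1 = 1/4, x_2 = 2/5, x_3 = 4/3, x_4 = 7/3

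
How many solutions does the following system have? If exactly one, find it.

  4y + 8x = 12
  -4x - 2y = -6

infinitely many solutions

Row-reduce:
R1 ← R1 / (8).
R2 ← R2 + 4·R1.
Rank is 1 with 2 unknowns, leaving y free.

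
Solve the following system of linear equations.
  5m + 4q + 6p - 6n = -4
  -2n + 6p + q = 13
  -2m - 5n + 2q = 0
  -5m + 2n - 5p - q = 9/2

m = -3, n = 2, p = 5/2, q = 2

Row-reduce the augmented matrix:
R1 ← R1 / (5).
R3 ← R3 + 2·R1.
R4 ← R4 + 5·R1.
R2 ← R2 / (-2).
R1 ← R1 + 6/5·R2.
R3 ← R3 + 37/5·R2.
R4 ← R4 + 4·R2.
R3 ← R3 / (-99/5).
R1 ← R1 + 12/5·R3.
R2 ← R2 + 3·R3.
R4 ← R4 + 11·R3.
R4 ← R4 / (19/18).
R1 ← R1 − 7/33·R4.
R2 ← R2 + 16/33·R4.
R3 ← R3 − 1/198·R4.
Reading off the reduced rows gives m = -3, n = 2, p = 5/2, q = 2.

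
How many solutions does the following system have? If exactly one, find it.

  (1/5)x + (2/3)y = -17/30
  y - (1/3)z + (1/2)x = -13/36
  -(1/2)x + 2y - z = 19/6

Row-reduce the augmented matrix:
R1 ← R1 / (1/5).
R2 ← R2 − 1/2·R1.
R3 ← R3 + 1/2·R1.
R2 ← R2 / (-2/3).
R1 ← R1 − 10/3·R2.
R3 ← R3 − 11/3·R2.
R3 ← R3 / (-17/6).
R1 ← R1 + 5/3·R3.
R2 ← R2 − 1/2·R3.
Reading off the reduced rows gives x = -2, y = -1/4, z = -8/3.

x = -2, y = -1/4, z = -8/3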